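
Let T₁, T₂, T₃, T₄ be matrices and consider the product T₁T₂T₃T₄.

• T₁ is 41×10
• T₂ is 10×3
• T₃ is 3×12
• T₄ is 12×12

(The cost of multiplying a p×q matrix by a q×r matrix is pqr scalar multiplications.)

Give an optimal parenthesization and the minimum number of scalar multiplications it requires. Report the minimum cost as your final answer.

Adjacent pairs: T₁T₂ = 41·10·3 = 1230; T₂T₃ = 10·3·12 = 360; T₃T₄ = 3·12·12 = 432.
Length 3: T₁..T₃: k=1: 0+360+41·10·12=5280; k=2: 1230+0+41·3·12=2706 → min 2706 | T₂..T₄: k=2: 0+432+10·3·12=792; k=3: 360+0+10·12·12=1800 → min 792.
Length 4: T₁..T₄: k=1: 0+792+41·10·12=5712; k=2: 1230+432+41·3·12=3138; k=3: 2706+0+41·12·12=8610 → min 3138.
Optimal parenthesization: ((T₁T₂)(T₃T₄)) with cost 3138.

3138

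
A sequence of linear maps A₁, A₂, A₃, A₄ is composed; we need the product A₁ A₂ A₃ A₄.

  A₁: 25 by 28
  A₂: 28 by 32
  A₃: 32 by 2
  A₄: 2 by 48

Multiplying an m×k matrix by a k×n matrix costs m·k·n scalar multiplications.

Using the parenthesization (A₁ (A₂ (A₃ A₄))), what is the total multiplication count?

79680

(A₃ A₄): 32×2 by 2×48 → 32×48, cost 32·2·48 = 3072
(A₂ (A₃ A₄)): 28×32 by 32×48 → 28×48, cost 28·32·48 = 43008; cumulative 46080
(A₁ (A₂ (A₃ A₄))): 25×28 by 28×48 → 25×48, cost 25·28·48 = 33600; cumulative 79680
Total: 79680 scalar multiplications.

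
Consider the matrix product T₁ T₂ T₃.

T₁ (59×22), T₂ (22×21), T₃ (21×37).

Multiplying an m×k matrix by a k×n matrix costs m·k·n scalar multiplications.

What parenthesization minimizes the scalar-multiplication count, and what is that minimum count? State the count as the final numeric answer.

65120

(T₁ (T₂ T₃)): cost 65120.
((T₁ T₂) T₃): cost 73101.
Optimal: (T₁ (T₂ T₃)) with cost 65120.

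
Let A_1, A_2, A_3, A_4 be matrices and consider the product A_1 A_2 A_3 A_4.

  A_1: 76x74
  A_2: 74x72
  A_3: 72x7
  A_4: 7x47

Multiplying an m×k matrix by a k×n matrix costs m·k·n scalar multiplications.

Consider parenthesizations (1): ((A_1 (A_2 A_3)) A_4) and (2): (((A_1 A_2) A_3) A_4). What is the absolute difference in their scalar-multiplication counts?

Order (1) = ((A_1 (A_2 A_3)) A_4): (A_2 A_3): 74×72 by 72×7 → 74×7, cost 74·72·7 = 37296; (A_1 (A_2 A_3)): 76×74 by 74×7 → 76×7, cost 76·74·7 = 39368; cumulative 76664; ((A_1 (A_2 A_3)) A_4): 76×7 by 7×47 → 76×47, cost 76·7·47 = 25004; cumulative 101668. Total 101668.
Order (2) = (((A_1 A_2) A_3) A_4): (A_1 A_2): 76×74 by 74×72 → 76×72, cost 76·74·72 = 404928; ((A_1 A_2) A_3): 76×72 by 72×7 → 76×7, cost 76·72·7 = 38304; cumulative 443232; (((A_1 A_2) A_3) A_4): 76×7 by 7×47 → 76×47, cost 76·7·47 = 25004; cumulative 468236. Total 468236.
Difference: |101668 − 468236| = 366568.

366568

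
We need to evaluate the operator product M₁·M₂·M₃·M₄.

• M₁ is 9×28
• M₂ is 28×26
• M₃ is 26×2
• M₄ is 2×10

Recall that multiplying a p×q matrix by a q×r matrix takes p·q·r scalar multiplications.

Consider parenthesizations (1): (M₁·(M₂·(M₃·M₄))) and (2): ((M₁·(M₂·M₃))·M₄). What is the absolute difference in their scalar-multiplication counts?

Order (1) = (M₁·(M₂·(M₃·M₄))): (M₃·M₄): 26×2 by 2×10 → 26×10, cost 26·2·10 = 520; (M₂·(M₃·M₄)): 28×26 by 26×10 → 28×10, cost 28·26·10 = 7280; cumulative 7800; (M₁·(M₂·(M₃·M₄))): 9×28 by 28×10 → 9×10, cost 9·28·10 = 2520; cumulative 10320. Total 10320.
Order (2) = ((M₁·(M₂·M₃))·M₄): (M₂·M₃): 28×26 by 26×2 → 28×2, cost 28·26·2 = 1456; (M₁·(M₂·M₃)): 9×28 by 28×2 → 9×2, cost 9·28·2 = 504; cumulative 1960; ((M₁·(M₂·M₃))·M₄): 9×2 by 2×10 → 9×10, cost 9·2·10 = 180; cumulative 2140. Total 2140.
Difference: |10320 − 2140| = 8180.

8180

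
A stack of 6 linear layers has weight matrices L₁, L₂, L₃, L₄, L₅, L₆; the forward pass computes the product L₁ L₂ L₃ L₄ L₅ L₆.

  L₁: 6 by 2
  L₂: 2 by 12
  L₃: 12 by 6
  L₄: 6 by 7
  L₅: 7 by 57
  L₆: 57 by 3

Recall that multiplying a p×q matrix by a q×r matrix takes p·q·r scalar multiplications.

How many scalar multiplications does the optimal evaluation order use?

Adjacent pairs: L₁L₂ = 6·2·12 = 144; L₂L₃ = 2·12·6 = 144; L₃L₄ = 12·6·7 = 504; L₄L₅ = 6·7·57 = 2394; L₅L₆ = 7·57·3 = 1197.
Length 3: L₁..L₃: k=1: 0+144+6·2·6=216; k=2: 144+0+6·12·6=576 → min 216 | L₂..L₄: k=2: 0+504+2·12·7=672; k=3: 144+0+2·6·7=228 → min 228 | L₃..L₅: k=3: 0+2394+12·6·57=6498; k=4: 504+0+12·7·57=5292 → min 5292 | L₄..L₆: k=4: 0+1197+6·7·3=1323; k=5: 2394+0+6·57·3=3420 → min 1323.
Length 4: L₁..L₄: k=1: 0+228+6·2·7=312; k=2: 144+504+6·12·7=1152; k=3: 216+0+6·6·7=468 → min 312 | L₂..L₅: k=2: 0+5292+2·12·57=6660; k=3: 144+2394+2·6·57=3222; k=4: 228+0+2·7·57=1026 → min 1026 | L₃..L₆: k=3: 0+1323+12·6·3=1539; k=4: 504+1197+12·7·3=1953; k=5: 5292+0+12·57·3=7344 → min 1539.
Length 5: L₁..L₅: k=1: 0+1026+6·2·57=1710; k=2: 144+5292+6·12·57=9540; k=3: 216+2394+6·6·57=4662; k=4: 312+0+6·7·57=2706 → min 1710 | L₂..L₆: k=2: 0+1539+2·12·3=1611; k=3: 144+1323+2·6·3=1503; k=4: 228+1197+2·7·3=1467; k=5: 1026+0+2·57·3=1368 → min 1368.
Length 6: L₁..L₆: k=1: 0+1368+6·2·3=1404; k=2: 144+1539+6·12·3=1899; k=3: 216+1323+6·6·3=1647; k=4: 312+1197+6·7·3=1635; k=5: 1710+0+6·57·3=2736 → min 1404.
Optimal order: (L₁ ((((L₂ L₃) L₄) L₅) L₆)) with cost 1404.

1404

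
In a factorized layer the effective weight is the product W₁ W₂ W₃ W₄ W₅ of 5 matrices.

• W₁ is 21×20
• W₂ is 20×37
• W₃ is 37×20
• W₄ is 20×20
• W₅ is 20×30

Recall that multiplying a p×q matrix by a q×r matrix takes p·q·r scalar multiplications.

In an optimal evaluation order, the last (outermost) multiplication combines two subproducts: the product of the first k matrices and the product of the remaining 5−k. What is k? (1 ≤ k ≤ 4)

4

Adjacent pairs: W₁W₂ = 21·20·37 = 15540; W₂W₃ = 20·37·20 = 14800; W₃W₄ = 37·20·20 = 14800; W₄W₅ = 20·20·30 = 12000.
Length 3: W₁..W₃: k=1: 0+14800+21·20·20=23200; k=2: 15540+0+21·37·20=31080 → min 23200 | W₂..W₄: k=2: 0+14800+20·37·20=29600; k=3: 14800+0+20·20·20=22800 → min 22800 | W₃..W₅: k=3: 0+12000+37·20·30=34200; k=4: 14800+0+37·20·30=37000 → min 34200.
Length 4: W₁..W₄: k=1: 0+22800+21·20·20=31200; k=2: 15540+14800+21·37·20=45880; k=3: 23200+0+21·20·20=31600 → min 31200 | W₂..W₅: k=2: 0+34200+20·37·30=56400; k=3: 14800+12000+20·20·30=38800; k=4: 22800+0+20·20·30=34800 → min 34800.
Top-level splits: k=1: (W₁..W₁)·(W₂..W₅) → 0+34800+21·20·30 = 47400; k=2: (W₁..W₂)·(W₃..W₅) → 15540+34200+21·37·30 = 73050; k=3: (W₁..W₃)·(W₄..W₅) → 23200+12000+21·20·30 = 47800; k=4: (W₁..W₄)·(W₅..W₅) → 31200+0+21·20·30 = 43800.
Best split is after W₄, i.e. k = 4.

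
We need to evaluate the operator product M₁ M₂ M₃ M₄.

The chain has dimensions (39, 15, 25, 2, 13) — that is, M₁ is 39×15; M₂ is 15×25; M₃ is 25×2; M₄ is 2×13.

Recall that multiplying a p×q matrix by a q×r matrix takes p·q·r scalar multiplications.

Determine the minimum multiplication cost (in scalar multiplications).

2934

Adjacent pairs: M₁M₂ = 39·15·25 = 14625; M₂M₃ = 15·25·2 = 750; M₃M₄ = 25·2·13 = 650.
Length 3: M₁..M₃: k=1: 0+750+39·15·2=1920; k=2: 14625+0+39·25·2=16575 → min 1920 | M₂..M₄: k=2: 0+650+15·25·13=5525; k=3: 750+0+15·2·13=1140 → min 1140.
Length 4: M₁..M₄: k=1: 0+1140+39·15·13=8745; k=2: 14625+650+39·25·13=27950; k=3: 1920+0+39·2·13=2934 → min 2934.
Optimal order: ((M₁ (M₂ M₃)) M₄) with cost 2934.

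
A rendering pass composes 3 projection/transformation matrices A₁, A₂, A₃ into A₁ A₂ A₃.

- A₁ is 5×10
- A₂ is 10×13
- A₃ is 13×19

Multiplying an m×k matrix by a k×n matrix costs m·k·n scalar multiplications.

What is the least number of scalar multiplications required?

Order (A₁ (A₂ A₃)): (A₂ A₃): 10×13 by 13×19 → 10×19, cost 10·13·19 = 2470; (A₁ (A₂ A₃)): 5×10 by 10×19 → 5×19, cost 5·10·19 = 950; cumulative 3420. Total 3420.
Order ((A₁ A₂) A₃): (A₁ A₂): 5×10 by 10×13 → 5×13, cost 5·10·13 = 650; ((A₁ A₂) A₃): 5×13 by 13×19 → 5×19, cost 5·13·19 = 1235; cumulative 1885. Total 1885.
Minimum: 1885.

1885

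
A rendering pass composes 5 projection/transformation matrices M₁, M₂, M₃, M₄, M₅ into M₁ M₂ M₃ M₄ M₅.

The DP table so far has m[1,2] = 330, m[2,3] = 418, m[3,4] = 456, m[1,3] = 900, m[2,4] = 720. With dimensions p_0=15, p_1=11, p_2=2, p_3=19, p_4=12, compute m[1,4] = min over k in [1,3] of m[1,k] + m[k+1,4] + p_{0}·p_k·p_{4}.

1146

m[1,4] = min over k∈[1,3] of m[1,k]+m[k+1,4]+p_{0}·p_k·p_{4}.
k=1: 0 + 720 + 15·11·12 = 2700; k=2: 330 + 456 + 15·2·12 = 1146; k=3: 900 + 0 + 15·19·12 = 4320.
Minimum: 1146 at k=2.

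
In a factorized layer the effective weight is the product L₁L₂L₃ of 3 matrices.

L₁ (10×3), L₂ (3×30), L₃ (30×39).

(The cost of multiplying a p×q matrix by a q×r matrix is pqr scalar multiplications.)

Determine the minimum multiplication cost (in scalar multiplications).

Order (L₁(L₂L₃)): (L₂L₃): 3×30 by 30×39 → 3×39, cost 3·30·39 = 3510; (L₁(L₂L₃)): 10×3 by 3×39 → 10×39, cost 10·3·39 = 1170; cumulative 4680. Total 4680.
Order ((L₁L₂)L₃): (L₁L₂): 10×3 by 3×30 → 10×30, cost 10·3·30 = 900; ((L₁L₂)L₃): 10×30 by 30×39 → 10×39, cost 10·30·39 = 11700; cumulative 12600. Total 12600.
Minimum: 4680.

4680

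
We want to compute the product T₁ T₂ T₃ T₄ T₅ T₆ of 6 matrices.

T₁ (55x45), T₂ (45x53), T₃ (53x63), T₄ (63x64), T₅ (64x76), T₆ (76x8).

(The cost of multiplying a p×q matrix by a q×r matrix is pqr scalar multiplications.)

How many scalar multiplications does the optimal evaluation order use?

Adjacent pairs: T₁T₂ = 55·45·53 = 131175; T₂T₃ = 45·53·63 = 150255; T₃T₄ = 53·63·64 = 213696; T₄T₅ = 63·64·76 = 306432; T₅T₆ = 64·76·8 = 38912.
Length 3: T₁..T₃: k=1: 0+150255+55·45·63=306180; k=2: 131175+0+55·53·63=314820 → min 306180 | T₂..T₄: k=2: 0+213696+45·53·64=366336; k=3: 150255+0+45·63·64=331695 → min 331695 | T₃..T₅: k=3: 0+306432+53·63·76=560196; k=4: 213696+0+53·64·76=471488 → min 471488 | T₄..T₆: k=4: 0+38912+63·64·8=71168; k=5: 306432+0+63·76·8=344736 → min 71168.
Length 4: T₁..T₄: k=1: 0+331695+55·45·64=490095; k=2: 131175+213696+55·53·64=531431; k=3: 306180+0+55·63·64=527940 → min 490095 | T₂..T₅: k=2: 0+471488+45·53·76=652748; k=3: 150255+306432+45·63·76=672147; k=4: 331695+0+45·64·76=550575 → min 550575 | T₃..T₆: k=3: 0+71168+53·63·8=97880; k=4: 213696+38912+53·64·8=279744; k=5: 471488+0+53·76·8=503712 → min 97880.
Length 5: T₁..T₅: k=1: 0+550575+55·45·76=738675; k=2: 131175+471488+55·53·76=824203; k=3: 306180+306432+55·63·76=875952; k=4: 490095+0+55·64·76=757615 → min 738675 | T₂..T₆: k=2: 0+97880+45·53·8=116960; k=3: 150255+71168+45·63·8=244103; k=4: 331695+38912+45·64·8=393647; k=5: 550575+0+45·76·8=577935 → min 116960.
Length 6: T₁..T₆: k=1: 0+116960+55·45·8=136760; k=2: 131175+97880+55·53·8=252375; k=3: 306180+71168+55·63·8=405068; k=4: 490095+38912+55·64·8=557167; k=5: 738675+0+55·76·8=772115 → min 136760.
Optimal order: (T₁ (T₂ (T₃ (T₄ (T₅ T₆))))) with cost 136760.

136760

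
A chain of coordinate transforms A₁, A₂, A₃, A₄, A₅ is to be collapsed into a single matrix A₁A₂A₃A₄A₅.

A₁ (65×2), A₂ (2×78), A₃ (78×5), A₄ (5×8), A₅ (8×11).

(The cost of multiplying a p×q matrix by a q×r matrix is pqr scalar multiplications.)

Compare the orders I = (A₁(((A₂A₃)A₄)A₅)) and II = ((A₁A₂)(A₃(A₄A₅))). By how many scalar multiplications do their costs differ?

68174

Order I = (A₁(((A₂A₃)A₄)A₅)): (A₂A₃): 2×78 by 78×5 → 2×5, cost 2·78·5 = 780; ((A₂A₃)A₄): 2×5 by 5×8 → 2×8, cost 2·5·8 = 80; cumulative 860; (((A₂A₃)A₄)A₅): 2×8 by 8×11 → 2×11, cost 2·8·11 = 176; cumulative 1036; (A₁(((A₂A₃)A₄)A₅)): 65×2 by 2×11 → 65×11, cost 65·2·11 = 1430; cumulative 2466. Total 2466.
Order II = ((A₁A₂)(A₃(A₄A₅))): (A₁A₂): 65×2 by 2×78 → 65×78, cost 65·2·78 = 10140; (A₄A₅): 5×8 by 8×11 → 5×11, cost 5·8·11 = 440; (A₃(A₄A₅)): 78×5 by 5×11 → 78×11, cost 78·5·11 = 4290; cumulative 4730; ((A₁A₂)(A₃(A₄A₅))): 65×78 by 78×11 → 65×11, cost 65·78·11 = 55770; cumulative 70640. Total 70640.
Difference: |2466 − 70640| = 68174.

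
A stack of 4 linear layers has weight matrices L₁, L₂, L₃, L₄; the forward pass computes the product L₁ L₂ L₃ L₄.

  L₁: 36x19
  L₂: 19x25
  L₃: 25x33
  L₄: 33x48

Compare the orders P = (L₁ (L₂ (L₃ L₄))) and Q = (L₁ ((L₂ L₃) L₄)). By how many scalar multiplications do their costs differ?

Order P = (L₁ (L₂ (L₃ L₄))): (L₃ L₄): 25×33 by 33×48 → 25×48, cost 25·33·48 = 39600; (L₂ (L₃ L₄)): 19×25 by 25×48 → 19×48, cost 19·25·48 = 22800; cumulative 62400; (L₁ (L₂ (L₃ L₄))): 36×19 by 19×48 → 36×48, cost 36·19·48 = 32832; cumulative 95232. Total 95232.
Order Q = (L₁ ((L₂ L₃) L₄)): (L₂ L₃): 19×25 by 25×33 → 19×33, cost 19·25·33 = 15675; ((L₂ L₃) L₄): 19×33 by 33×48 → 19×48, cost 19·33·48 = 30096; cumulative 45771; (L₁ ((L₂ L₃) L₄)): 36×19 by 19×48 → 36×48, cost 36·19·48 = 32832; cumulative 78603. Total 78603.
Difference: |95232 − 78603| = 16629.

16629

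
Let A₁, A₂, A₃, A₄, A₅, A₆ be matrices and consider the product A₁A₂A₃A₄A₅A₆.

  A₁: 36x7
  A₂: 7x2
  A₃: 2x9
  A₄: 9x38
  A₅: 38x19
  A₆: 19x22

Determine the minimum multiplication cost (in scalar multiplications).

5052

Adjacent pairs: A₁A₂ = 36·7·2 = 504; A₂A₃ = 7·2·9 = 126; A₃A₄ = 2·9·38 = 684; A₄A₅ = 9·38·19 = 6498; A₅A₆ = 38·19·22 = 15884.
Length 3: A₁..A₃: k=1: 0+126+36·7·9=2394; k=2: 504+0+36·2·9=1152 → min 1152 | A₂..A₄: k=2: 0+684+7·2·38=1216; k=3: 126+0+7·9·38=2520 → min 1216 | A₃..A₅: k=3: 0+6498+2·9·19=6840; k=4: 684+0+2·38·19=2128 → min 2128 | A₄..A₆: k=4: 0+15884+9·38·22=23408; k=5: 6498+0+9·19·22=10260 → min 10260.
Length 4: A₁..A₄: k=1: 0+1216+36·7·38=10792; k=2: 504+684+36·2·38=3924; k=3: 1152+0+36·9·38=13464 → min 3924 | A₂..A₅: k=2: 0+2128+7·2·19=2394; k=3: 126+6498+7·9·19=7821; k=4: 1216+0+7·38·19=6270 → min 2394 | A₃..A₆: k=3: 0+10260+2·9·22=10656; k=4: 684+15884+2·38·22=18240; k=5: 2128+0+2·19·22=2964 → min 2964.
Length 5: A₁..A₅: k=1: 0+2394+36·7·19=7182; k=2: 504+2128+36·2·19=4000; k=3: 1152+6498+36·9·19=13806; k=4: 3924+0+36·38·19=29916 → min 4000 | A₂..A₆: k=2: 0+2964+7·2·22=3272; k=3: 126+10260+7·9·22=11772; k=4: 1216+15884+7·38·22=22952; k=5: 2394+0+7·19·22=5320 → min 3272.
Length 6: A₁..A₆: k=1: 0+3272+36·7·22=8816; k=2: 504+2964+36·2·22=5052; k=3: 1152+10260+36·9·22=18540; k=4: 3924+15884+36·38·22=49904; k=5: 4000+0+36·19·22=19048 → min 5052.
Optimal order: ((A₁A₂)(((A₃A₄)A₅)A₆)) with cost 5052.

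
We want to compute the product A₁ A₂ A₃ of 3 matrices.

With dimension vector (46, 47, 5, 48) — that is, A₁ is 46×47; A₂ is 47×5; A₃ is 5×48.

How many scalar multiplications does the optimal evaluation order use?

Order (A₁ (A₂ A₃)): (A₂ A₃): 47×5 by 5×48 → 47×48, cost 47·5·48 = 11280; (A₁ (A₂ A₃)): 46×47 by 47×48 → 46×48, cost 46·47·48 = 103776; cumulative 115056. Total 115056.
Order ((A₁ A₂) A₃): (A₁ A₂): 46×47 by 47×5 → 46×5, cost 46·47·5 = 10810; ((A₁ A₂) A₃): 46×5 by 5×48 → 46×48, cost 46·5·48 = 11040; cumulative 21850. Total 21850.
Minimum: 21850.

21850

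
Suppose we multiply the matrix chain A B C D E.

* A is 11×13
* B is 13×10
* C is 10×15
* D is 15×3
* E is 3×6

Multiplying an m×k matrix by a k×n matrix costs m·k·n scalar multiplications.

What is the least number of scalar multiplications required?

Adjacent pairs: AB = 11·13·10 = 1430; BC = 13·10·15 = 1950; CD = 10·15·3 = 450; DE = 15·3·6 = 270.
Length 3: A..C: k=1: 0+1950+11·13·15=4095; k=2: 1430+0+11·10·15=3080 → min 3080 | B..D: k=2: 0+450+13·10·3=840; k=3: 1950+0+13·15·3=2535 → min 840 | C..E: k=3: 0+270+10·15·6=1170; k=4: 450+0+10·3·6=630 → min 630.
Length 4: A..D: k=1: 0+840+11·13·3=1269; k=2: 1430+450+11·10·3=2210; k=3: 3080+0+11·15·3=3575 → min 1269 | B..E: k=2: 0+630+13·10·6=1410; k=3: 1950+270+13·15·6=3390; k=4: 840+0+13·3·6=1074 → min 1074.
Length 5: A..E: k=1: 0+1074+11·13·6=1932; k=2: 1430+630+11·10·6=2720; k=3: 3080+270+11·15·6=4340; k=4: 1269+0+11·3·6=1467 → min 1467.
Optimal order: ((A (B (C D))) E) with cost 1467.

1467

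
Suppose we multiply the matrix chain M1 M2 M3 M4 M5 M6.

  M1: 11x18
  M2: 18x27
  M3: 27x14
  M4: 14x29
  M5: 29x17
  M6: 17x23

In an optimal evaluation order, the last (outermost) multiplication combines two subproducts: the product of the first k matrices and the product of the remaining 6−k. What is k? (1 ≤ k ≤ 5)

Adjacent pairs: M1M2 = 11·18·27 = 5346; M2M3 = 18·27·14 = 6804; M3M4 = 27·14·29 = 10962; M4M5 = 14·29·17 = 6902; M5M6 = 29·17·23 = 11339.
Length 3: M1..M3: k=1: 0+6804+11·18·14=9576; k=2: 5346+0+11·27·14=9504 → min 9504 | M2..M4: k=2: 0+10962+18·27·29=25056; k=3: 6804+0+18·14·29=14112 → min 14112 | M3..M5: k=3: 0+6902+27·14·17=13328; k=4: 10962+0+27·29·17=24273 → min 13328 | M4..M6: k=4: 0+11339+14·29·23=20677; k=5: 6902+0+14·17·23=12376 → min 12376.
Length 4: M1..M4: k=1: 0+14112+11·18·29=19854; k=2: 5346+10962+11·27·29=24921; k=3: 9504+0+11·14·29=13970 → min 13970 | M2..M5: k=2: 0+13328+18·27·17=21590; k=3: 6804+6902+18·14·17=17990; k=4: 14112+0+18·29·17=22986 → min 17990 | M3..M6: k=3: 0+12376+27·14·23=21070; k=4: 10962+11339+27·29·23=40310; k=5: 13328+0+27·17·23=23885 → min 21070.
Length 5: M1..M5: k=1: 0+17990+11·18·17=21356; k=2: 5346+13328+11·27·17=23723; k=3: 9504+6902+11·14·17=19024; k=4: 13970+0+11·29·17=19393 → min 19024 | M2..M6: k=2: 0+21070+18·27·23=32248; k=3: 6804+12376+18·14·23=24976; k=4: 14112+11339+18·29·23=37457; k=5: 17990+0+18·17·23=25028 → min 24976.
Top-level splits: k=1: (M1..M1)·(M2..M6) → 0+24976+11·18·23 = 29530; k=2: (M1..M2)·(M3..M6) → 5346+21070+11·27·23 = 33247; k=3: (M1..M3)·(M4..M6) → 9504+12376+11·14·23 = 25422; k=4: (M1..M4)·(M5..M6) → 13970+11339+11·29·23 = 32646; k=5: (M1..M5)·(M6..M6) → 19024+0+11·17·23 = 23325.
Best split is after M5, i.e. k = 5.

5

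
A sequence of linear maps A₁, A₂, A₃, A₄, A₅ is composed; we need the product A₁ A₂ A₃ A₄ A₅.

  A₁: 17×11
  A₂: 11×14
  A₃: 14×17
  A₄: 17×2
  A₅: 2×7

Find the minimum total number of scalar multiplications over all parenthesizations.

Adjacent pairs: A₁A₂ = 17·11·14 = 2618; A₂A₃ = 11·14·17 = 2618; A₃A₄ = 14·17·2 = 476; A₄A₅ = 17·2·7 = 238.
Length 3: A₁..A₃: k=1: 0+2618+17·11·17=5797; k=2: 2618+0+17·14·17=6664 → min 5797 | A₂..A₄: k=2: 0+476+11·14·2=784; k=3: 2618+0+11·17·2=2992 → min 784 | A₃..A₅: k=3: 0+238+14·17·7=1904; k=4: 476+0+14·2·7=672 → min 672.
Length 4: A₁..A₄: k=1: 0+784+17·11·2=1158; k=2: 2618+476+17·14·2=3570; k=3: 5797+0+17·17·2=6375 → min 1158 | A₂..A₅: k=2: 0+672+11·14·7=1750; k=3: 2618+238+11·17·7=4165; k=4: 784+0+11·2·7=938 → min 938.
Length 5: A₁..A₅: k=1: 0+938+17·11·7=2247; k=2: 2618+672+17·14·7=4956; k=3: 5797+238+17·17·7=8058; k=4: 1158+0+17·2·7=1396 → min 1396.
Optimal order: ((A₁ (A₂ (A₃ A₄))) A₅) with cost 1396.

1396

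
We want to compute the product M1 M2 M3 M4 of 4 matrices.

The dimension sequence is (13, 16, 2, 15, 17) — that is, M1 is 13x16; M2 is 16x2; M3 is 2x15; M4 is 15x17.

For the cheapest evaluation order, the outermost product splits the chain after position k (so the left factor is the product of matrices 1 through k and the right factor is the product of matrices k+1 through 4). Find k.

Adjacent pairs: M1M2 = 13·16·2 = 416; M2M3 = 16·2·15 = 480; M3M4 = 2·15·17 = 510.
Length 3: M1..M3: k=1: 0+480+13·16·15=3600; k=2: 416+0+13·2·15=806 → min 806 | M2..M4: k=2: 0+510+16·2·17=1054; k=3: 480+0+16·15·17=4560 → min 1054.
Top-level splits: k=1: (M1..M1)·(M2..M4) → 0+1054+13·16·17 = 4590; k=2: (M1..M2)·(M3..M4) → 416+510+13·2·17 = 1368; k=3: (M1..M3)·(M4..M4) → 806+0+13·15·17 = 4121.
Best split is after M2, i.e. k = 2.

2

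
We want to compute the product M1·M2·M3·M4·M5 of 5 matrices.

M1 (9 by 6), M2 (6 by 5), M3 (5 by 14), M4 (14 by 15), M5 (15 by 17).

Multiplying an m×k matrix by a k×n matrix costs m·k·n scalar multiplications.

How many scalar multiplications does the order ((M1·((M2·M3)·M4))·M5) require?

4785

(M2·M3): 6×5 by 5×14 → 6×14, cost 6·5·14 = 420
((M2·M3)·M4): 6×14 by 14×15 → 6×15, cost 6·14·15 = 1260; cumulative 1680
(M1·((M2·M3)·M4)): 9×6 by 6×15 → 9×15, cost 9·6·15 = 810; cumulative 2490
((M1·((M2·M3)·M4))·M5): 9×15 by 15×17 → 9×17, cost 9·15·17 = 2295; cumulative 4785
Total: 4785 scalar multiplications.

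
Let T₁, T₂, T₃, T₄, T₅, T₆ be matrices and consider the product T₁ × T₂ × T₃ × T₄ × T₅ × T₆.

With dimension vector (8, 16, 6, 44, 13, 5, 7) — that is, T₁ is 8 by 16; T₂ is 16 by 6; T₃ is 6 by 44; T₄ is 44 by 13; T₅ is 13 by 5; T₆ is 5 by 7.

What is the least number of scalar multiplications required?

Adjacent pairs: T₁T₂ = 8·16·6 = 768; T₂T₃ = 16·6·44 = 4224; T₃T₄ = 6·44·13 = 3432; T₄T₅ = 44·13·5 = 2860; T₅T₆ = 13·5·7 = 455.
Length 3: T₁..T₃: k=1: 0+4224+8·16·44=9856; k=2: 768+0+8·6·44=2880 → min 2880 | T₂..T₄: k=2: 0+3432+16·6·13=4680; k=3: 4224+0+16·44·13=13376 → min 4680 | T₃..T₅: k=3: 0+2860+6·44·5=4180; k=4: 3432+0+6·13·5=3822 → min 3822 | T₄..T₆: k=4: 0+455+44·13·7=4459; k=5: 2860+0+44·5·7=4400 → min 4400.
Length 4: T₁..T₄: k=1: 0+4680+8·16·13=6344; k=2: 768+3432+8·6·13=4824; k=3: 2880+0+8·44·13=7456 → min 4824 | T₂..T₅: k=2: 0+3822+16·6·5=4302; k=3: 4224+2860+16·44·5=10604; k=4: 4680+0+16·13·5=5720 → min 4302 | T₃..T₆: k=3: 0+4400+6·44·7=6248; k=4: 3432+455+6·13·7=4433; k=5: 3822+0+6·5·7=4032 → min 4032.
Length 5: T₁..T₅: k=1: 0+4302+8·16·5=4942; k=2: 768+3822+8·6·5=4830; k=3: 2880+2860+8·44·5=7500; k=4: 4824+0+8·13·5=5344 → min 4830 | T₂..T₆: k=2: 0+4032+16·6·7=4704; k=3: 4224+4400+16·44·7=13552; k=4: 4680+455+16·13·7=6591; k=5: 4302+0+16·5·7=4862 → min 4704.
Length 6: T₁..T₆: k=1: 0+4704+8·16·7=5600; k=2: 768+4032+8·6·7=5136; k=3: 2880+4400+8·44·7=9744; k=4: 4824+455+8·13·7=6007; k=5: 4830+0+8·5·7=5110 → min 5110.
Optimal order: (((T₁ × T₂) × ((T₃ × T₄) × T₅)) × T₆) with cost 5110.

5110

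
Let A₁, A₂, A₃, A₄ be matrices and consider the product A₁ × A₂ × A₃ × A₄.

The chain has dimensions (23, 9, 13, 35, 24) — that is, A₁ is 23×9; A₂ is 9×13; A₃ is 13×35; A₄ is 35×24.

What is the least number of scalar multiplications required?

Adjacent pairs: A₁A₂ = 23·9·13 = 2691; A₂A₃ = 9·13·35 = 4095; A₃A₄ = 13·35·24 = 10920.
Length 3: A₁..A₃: k=1: 0+4095+23·9·35=11340; k=2: 2691+0+23·13·35=13156 → min 11340 | A₂..A₄: k=2: 0+10920+9·13·24=13728; k=3: 4095+0+9·35·24=11655 → min 11655.
Length 4: A₁..A₄: k=1: 0+11655+23·9·24=16623; k=2: 2691+10920+23·13·24=20787; k=3: 11340+0+23·35·24=30660 → min 16623.
Optimal order: (A₁ × ((A₂ × A₃) × A₄)) with cost 16623.

16623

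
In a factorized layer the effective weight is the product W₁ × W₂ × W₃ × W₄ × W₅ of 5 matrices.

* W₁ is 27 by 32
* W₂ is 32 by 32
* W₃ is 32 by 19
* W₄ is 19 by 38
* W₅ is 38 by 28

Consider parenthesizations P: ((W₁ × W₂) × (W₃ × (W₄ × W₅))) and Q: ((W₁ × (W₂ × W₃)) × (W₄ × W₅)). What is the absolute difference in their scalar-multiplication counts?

18628

Order P = ((W₁ × W₂) × (W₃ × (W₄ × W₅))): (W₁ × W₂): 27×32 by 32×32 → 27×32, cost 27·32·32 = 27648; (W₄ × W₅): 19×38 by 38×28 → 19×28, cost 19·38·28 = 20216; (W₃ × (W₄ × W₅)): 32×19 by 19×28 → 32×28, cost 32·19·28 = 17024; cumulative 37240; ((W₁ × W₂) × (W₃ × (W₄ × W₅))): 27×32 by 32×28 → 27×28, cost 27·32·28 = 24192; cumulative 89080. Total 89080.
Order Q = ((W₁ × (W₂ × W₃)) × (W₄ × W₅)): (W₂ × W₃): 32×32 by 32×19 → 32×19, cost 32·32·19 = 19456; (W₁ × (W₂ × W₃)): 27×32 by 32×19 → 27×19, cost 27·32·19 = 16416; cumulative 35872; (W₄ × W₅): 19×38 by 38×28 → 19×28, cost 19·38·28 = 20216; ((W₁ × (W₂ × W₃)) × (W₄ × W₅)): 27×19 by 19×28 → 27×28, cost 27·19·28 = 14364; cumulative 70452. Total 70452.
Difference: |89080 − 70452| = 18628.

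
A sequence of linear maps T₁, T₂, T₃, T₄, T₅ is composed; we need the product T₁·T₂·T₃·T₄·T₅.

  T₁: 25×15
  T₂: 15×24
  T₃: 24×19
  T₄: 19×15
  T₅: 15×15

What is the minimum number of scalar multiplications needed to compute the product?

20115

Adjacent pairs: T₁T₂ = 25·15·24 = 9000; T₂T₃ = 15·24·19 = 6840; T₃T₄ = 24·19·15 = 6840; T₄T₅ = 19·15·15 = 4275.
Length 3: T₁..T₃: k=1: 0+6840+25·15·19=13965; k=2: 9000+0+25·24·19=20400 → min 13965 | T₂..T₄: k=2: 0+6840+15·24·15=12240; k=3: 6840+0+15·19·15=11115 → min 11115 | T₃..T₅: k=3: 0+4275+24·19·15=11115; k=4: 6840+0+24·15·15=12240 → min 11115.
Length 4: T₁..T₄: k=1: 0+11115+25·15·15=16740; k=2: 9000+6840+25·24·15=24840; k=3: 13965+0+25·19·15=21090 → min 16740 | T₂..T₅: k=2: 0+11115+15·24·15=16515; k=3: 6840+4275+15·19·15=15390; k=4: 11115+0+15·15·15=14490 → min 14490.
Length 5: T₁..T₅: k=1: 0+14490+25·15·15=20115; k=2: 9000+11115+25·24·15=29115; k=3: 13965+4275+25·19·15=25365; k=4: 16740+0+25·15·15=22365 → min 20115.
Optimal order: (T₁·(((T₂·T₃)·T₄)·T₅)) with cost 20115.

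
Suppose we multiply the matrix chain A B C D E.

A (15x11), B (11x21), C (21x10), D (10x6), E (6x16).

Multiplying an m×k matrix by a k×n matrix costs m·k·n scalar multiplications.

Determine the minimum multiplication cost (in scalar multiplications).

5076

Adjacent pairs: AB = 15·11·21 = 3465; BC = 11·21·10 = 2310; CD = 21·10·6 = 1260; DE = 10·6·16 = 960.
Length 3: A..C: k=1: 0+2310+15·11·10=3960; k=2: 3465+0+15·21·10=6615 → min 3960 | B..D: k=2: 0+1260+11·21·6=2646; k=3: 2310+0+11·10·6=2970 → min 2646 | C..E: k=3: 0+960+21·10·16=4320; k=4: 1260+0+21·6·16=3276 → min 3276.
Length 4: A..D: k=1: 0+2646+15·11·6=3636; k=2: 3465+1260+15·21·6=6615; k=3: 3960+0+15·10·6=4860 → min 3636 | B..E: k=2: 0+3276+11·21·16=6972; k=3: 2310+960+11·10·16=5030; k=4: 2646+0+11·6·16=3702 → min 3702.
Length 5: A..E: k=1: 0+3702+15·11·16=6342; k=2: 3465+3276+15·21·16=11781; k=3: 3960+960+15·10·16=7320; k=4: 3636+0+15·6·16=5076 → min 5076.
Optimal order: ((A (B (C D))) E) with cost 5076.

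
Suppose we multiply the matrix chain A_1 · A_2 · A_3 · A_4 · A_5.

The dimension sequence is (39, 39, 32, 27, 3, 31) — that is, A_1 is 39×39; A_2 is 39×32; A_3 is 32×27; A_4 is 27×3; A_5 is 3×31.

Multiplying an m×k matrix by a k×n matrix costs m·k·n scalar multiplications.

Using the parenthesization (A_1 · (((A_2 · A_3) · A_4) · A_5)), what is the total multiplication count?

(A_2 · A_3): 39×32 by 32×27 → 39×27, cost 39·32·27 = 33696
((A_2 · A_3) · A_4): 39×27 by 27×3 → 39×3, cost 39·27·3 = 3159; cumulative 36855
(((A_2 · A_3) · A_4) · A_5): 39×3 by 3×31 → 39×31, cost 39·3·31 = 3627; cumulative 40482
(A_1 · (((A_2 · A_3) · A_4) · A_5)): 39×39 by 39×31 → 39×31, cost 39·39·31 = 47151; cumulative 87633
Total: 87633 scalar multiplications.

87633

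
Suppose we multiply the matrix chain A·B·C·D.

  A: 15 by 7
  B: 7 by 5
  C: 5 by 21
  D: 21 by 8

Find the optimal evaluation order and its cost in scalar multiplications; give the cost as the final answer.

1960

Adjacent pairs: AB = 15·7·5 = 525; BC = 7·5·21 = 735; CD = 5·21·8 = 840.
Length 3: A..C: k=1: 0+735+15·7·21=2940; k=2: 525+0+15·5·21=2100 → min 2100 | B..D: k=2: 0+840+7·5·8=1120; k=3: 735+0+7·21·8=1911 → min 1120.
Length 4: A..D: k=1: 0+1120+15·7·8=1960; k=2: 525+840+15·5·8=1965; k=3: 2100+0+15·21·8=4620 → min 1960.
Optimal parenthesization: (A·(B·(C·D))) with cost 1960.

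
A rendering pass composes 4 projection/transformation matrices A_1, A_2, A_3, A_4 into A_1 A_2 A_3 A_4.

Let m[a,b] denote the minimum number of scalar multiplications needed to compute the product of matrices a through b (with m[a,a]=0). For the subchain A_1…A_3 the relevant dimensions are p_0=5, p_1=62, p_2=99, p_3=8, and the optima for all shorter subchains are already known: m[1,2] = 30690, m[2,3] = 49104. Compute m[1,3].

34650

m[1,3] = min over k∈[1,2] of m[1,k]+m[k+1,3]+p_{0}·p_k·p_{3}.
k=1: 0 + 49104 + 5·62·8 = 51584; k=2: 30690 + 0 + 5·99·8 = 34650.
Minimum: 34650 at k=2.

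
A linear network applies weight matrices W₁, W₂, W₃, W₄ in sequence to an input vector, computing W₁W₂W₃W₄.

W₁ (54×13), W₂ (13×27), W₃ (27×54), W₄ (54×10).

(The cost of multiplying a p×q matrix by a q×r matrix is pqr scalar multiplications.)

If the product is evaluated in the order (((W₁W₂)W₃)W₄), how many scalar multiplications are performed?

(W₁W₂): 54×13 by 13×27 → 54×27, cost 54·13·27 = 18954
((W₁W₂)W₃): 54×27 by 27×54 → 54×54, cost 54·27·54 = 78732; cumulative 97686
(((W₁W₂)W₃)W₄): 54×54 by 54×10 → 54×10, cost 54·54·10 = 29160; cumulative 126846
Total: 126846 scalar multiplications.

126846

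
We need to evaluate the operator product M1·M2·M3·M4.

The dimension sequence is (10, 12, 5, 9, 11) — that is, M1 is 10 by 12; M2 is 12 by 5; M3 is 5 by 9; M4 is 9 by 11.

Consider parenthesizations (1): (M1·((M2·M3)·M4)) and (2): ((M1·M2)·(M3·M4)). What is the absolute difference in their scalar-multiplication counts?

1403

Order (1) = (M1·((M2·M3)·M4)): (M2·M3): 12×5 by 5×9 → 12×9, cost 12·5·9 = 540; ((M2·M3)·M4): 12×9 by 9×11 → 12×11, cost 12·9·11 = 1188; cumulative 1728; (M1·((M2·M3)·M4)): 10×12 by 12×11 → 10×11, cost 10·12·11 = 1320; cumulative 3048. Total 3048.
Order (2) = ((M1·M2)·(M3·M4)): (M1·M2): 10×12 by 12×5 → 10×5, cost 10·12·5 = 600; (M3·M4): 5×9 by 9×11 → 5×11, cost 5·9·11 = 495; ((M1·M2)·(M3·M4)): 10×5 by 5×11 → 10×11, cost 10·5·11 = 550; cumulative 1645. Total 1645.
Difference: |3048 − 1645| = 1403.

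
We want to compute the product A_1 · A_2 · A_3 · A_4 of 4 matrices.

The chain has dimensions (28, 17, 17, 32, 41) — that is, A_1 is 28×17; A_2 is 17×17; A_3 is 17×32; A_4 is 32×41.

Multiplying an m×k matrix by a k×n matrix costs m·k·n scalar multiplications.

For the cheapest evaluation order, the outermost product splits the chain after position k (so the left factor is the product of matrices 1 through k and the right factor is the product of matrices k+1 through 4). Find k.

Adjacent pairs: A_1A_2 = 28·17·17 = 8092; A_2A_3 = 17·17·32 = 9248; A_3A_4 = 17·32·41 = 22304.
Length 3: A_1..A_3: k=1: 0+9248+28·17·32=24480; k=2: 8092+0+28·17·32=23324 → min 23324 | A_2..A_4: k=2: 0+22304+17·17·41=34153; k=3: 9248+0+17·32·41=31552 → min 31552.
Top-level splits: k=1: (A_1..A_1)·(A_2..A_4) → 0+31552+28·17·41 = 51068; k=2: (A_1..A_2)·(A_3..A_4) → 8092+22304+28·17·41 = 49912; k=3: (A_1..A_3)·(A_4..A_4) → 23324+0+28·32·41 = 60060.
Best split is after A_2, i.e. k = 2.

2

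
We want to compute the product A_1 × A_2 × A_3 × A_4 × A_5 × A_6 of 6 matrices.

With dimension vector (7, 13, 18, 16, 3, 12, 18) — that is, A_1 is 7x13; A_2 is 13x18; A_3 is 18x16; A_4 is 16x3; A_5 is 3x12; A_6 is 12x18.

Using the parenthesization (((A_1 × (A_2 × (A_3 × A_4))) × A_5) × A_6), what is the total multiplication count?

(A_3 × A_4): 18×16 by 16×3 → 18×3, cost 18·16·3 = 864
(A_2 × (A_3 × A_4)): 13×18 by 18×3 → 13×3, cost 13·18·3 = 702; cumulative 1566
(A_1 × (A_2 × (A_3 × A_4))): 7×13 by 13×3 → 7×3, cost 7·13·3 = 273; cumulative 1839
((A_1 × (A_2 × (A_3 × A_4))) × A_5): 7×3 by 3×12 → 7×12, cost 7·3·12 = 252; cumulative 2091
(((A_1 × (A_2 × (A_3 × A_4))) × A_5) × A_6): 7×12 by 12×18 → 7×18, cost 7·12·18 = 1512; cumulative 3603
Total: 3603 scalar multiplications.

3603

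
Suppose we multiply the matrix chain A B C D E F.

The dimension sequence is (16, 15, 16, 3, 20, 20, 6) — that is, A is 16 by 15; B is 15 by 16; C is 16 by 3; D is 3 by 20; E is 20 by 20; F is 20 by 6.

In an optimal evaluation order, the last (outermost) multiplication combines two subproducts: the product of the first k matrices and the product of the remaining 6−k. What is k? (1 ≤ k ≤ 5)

3

Adjacent pairs: AB = 16·15·16 = 3840; BC = 15·16·3 = 720; CD = 16·3·20 = 960; DE = 3·20·20 = 1200; EF = 20·20·6 = 2400.
Length 3: A..C: k=1: 0+720+16·15·3=1440; k=2: 3840+0+16·16·3=4608 → min 1440 | B..D: k=2: 0+960+15·16·20=5760; k=3: 720+0+15·3·20=1620 → min 1620 | C..E: k=3: 0+1200+16·3·20=2160; k=4: 960+0+16·20·20=7360 → min 2160 | D..F: k=4: 0+2400+3·20·6=2760; k=5: 1200+0+3·20·6=1560 → min 1560.
Length 4: A..D: k=1: 0+1620+16·15·20=6420; k=2: 3840+960+16·16·20=9920; k=3: 1440+0+16·3·20=2400 → min 2400 | B..E: k=2: 0+2160+15·16·20=6960; k=3: 720+1200+15·3·20=2820; k=4: 1620+0+15·20·20=7620 → min 2820 | C..F: k=3: 0+1560+16·3·6=1848; k=4: 960+2400+16·20·6=5280; k=5: 2160+0+16·20·6=4080 → min 1848.
Length 5: A..E: k=1: 0+2820+16·15·20=7620; k=2: 3840+2160+16·16·20=11120; k=3: 1440+1200+16·3·20=3600; k=4: 2400+0+16·20·20=8800 → min 3600 | B..F: k=2: 0+1848+15·16·6=3288; k=3: 720+1560+15·3·6=2550; k=4: 1620+2400+15·20·6=5820; k=5: 2820+0+15·20·6=4620 → min 2550.
Top-level splits: k=1: (A..A)·(B..F) → 0+2550+16·15·6 = 3990; k=2: (A..B)·(C..F) → 3840+1848+16·16·6 = 7224; k=3: (A..C)·(D..F) → 1440+1560+16·3·6 = 3288; k=4: (A..D)·(E..F) → 2400+2400+16·20·6 = 6720; k=5: (A..E)·(F..F) → 3600+0+16·20·6 = 5520.
Best split is after C, i.e. k = 3.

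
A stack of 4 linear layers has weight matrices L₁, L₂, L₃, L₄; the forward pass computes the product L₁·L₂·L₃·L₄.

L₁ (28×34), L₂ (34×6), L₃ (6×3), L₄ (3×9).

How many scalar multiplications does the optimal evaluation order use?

4224

Adjacent pairs: L₁L₂ = 28·34·6 = 5712; L₂L₃ = 34·6·3 = 612; L₃L₄ = 6·3·9 = 162.
Length 3: L₁..L₃: k=1: 0+612+28·34·3=3468; k=2: 5712+0+28·6·3=6216 → min 3468 | L₂..L₄: k=2: 0+162+34·6·9=1998; k=3: 612+0+34·3·9=1530 → min 1530.
Length 4: L₁..L₄: k=1: 0+1530+28·34·9=10098; k=2: 5712+162+28·6·9=7386; k=3: 3468+0+28·3·9=4224 → min 4224.
Optimal order: ((L₁·(L₂·L₃))·L₄) with cost 4224.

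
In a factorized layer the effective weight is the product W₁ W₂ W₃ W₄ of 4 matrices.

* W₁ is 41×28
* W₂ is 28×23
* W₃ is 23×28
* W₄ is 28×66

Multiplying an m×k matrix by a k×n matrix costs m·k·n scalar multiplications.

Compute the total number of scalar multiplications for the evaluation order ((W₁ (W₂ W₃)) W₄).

(W₂ W₃): 28×23 by 23×28 → 28×28, cost 28·23·28 = 18032
(W₁ (W₂ W₃)): 41×28 by 28×28 → 41×28, cost 41·28·28 = 32144; cumulative 50176
((W₁ (W₂ W₃)) W₄): 41×28 by 28×66 → 41×66, cost 41·28·66 = 75768; cumulative 125944
Total: 125944 scalar multiplications.

125944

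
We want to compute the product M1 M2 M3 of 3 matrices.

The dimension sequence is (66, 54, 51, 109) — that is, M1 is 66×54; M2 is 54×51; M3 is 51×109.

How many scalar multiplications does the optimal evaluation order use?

Order (M1 (M2 M3)): (M2 M3): 54×51 by 51×109 → 54×109, cost 54·51·109 = 300186; (M1 (M2 M3)): 66×54 by 54×109 → 66×109, cost 66·54·109 = 388476; cumulative 688662. Total 688662.
Order ((M1 M2) M3): (M1 M2): 66×54 by 54×51 → 66×51, cost 66·54·51 = 181764; ((M1 M2) M3): 66×51 by 51×109 → 66×109, cost 66·51·109 = 366894; cumulative 548658. Total 548658.
Minimum: 548658.

548658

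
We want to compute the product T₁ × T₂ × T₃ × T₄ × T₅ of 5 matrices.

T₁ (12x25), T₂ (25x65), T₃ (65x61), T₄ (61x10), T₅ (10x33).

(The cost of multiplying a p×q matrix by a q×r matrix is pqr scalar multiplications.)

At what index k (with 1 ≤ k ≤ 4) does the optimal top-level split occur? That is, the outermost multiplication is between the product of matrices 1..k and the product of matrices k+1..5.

4

Adjacent pairs: T₁T₂ = 12·25·65 = 19500; T₂T₃ = 25·65·61 = 99125; T₃T₄ = 65·61·10 = 39650; T₄T₅ = 61·10·33 = 20130.
Length 3: T₁..T₃: k=1: 0+99125+12·25·61=117425; k=2: 19500+0+12·65·61=67080 → min 67080 | T₂..T₄: k=2: 0+39650+25·65·10=55900; k=3: 99125+0+25·61·10=114375 → min 55900 | T₃..T₅: k=3: 0+20130+65·61·33=150975; k=4: 39650+0+65·10·33=61100 → min 61100.
Length 4: T₁..T₄: k=1: 0+55900+12·25·10=58900; k=2: 19500+39650+12·65·10=66950; k=3: 67080+0+12·61·10=74400 → min 58900 | T₂..T₅: k=2: 0+61100+25·65·33=114725; k=3: 99125+20130+25·61·33=169580; k=4: 55900+0+25·10·33=64150 → min 64150.
Top-level splits: k=1: (T₁..T₁)·(T₂..T₅) → 0+64150+12·25·33 = 74050; k=2: (T₁..T₂)·(T₃..T₅) → 19500+61100+12·65·33 = 106340; k=3: (T₁..T₃)·(T₄..T₅) → 67080+20130+12·61·33 = 111366; k=4: (T₁..T₄)·(T₅..T₅) → 58900+0+12·10·33 = 62860.
Best split is after T₄, i.e. k = 4.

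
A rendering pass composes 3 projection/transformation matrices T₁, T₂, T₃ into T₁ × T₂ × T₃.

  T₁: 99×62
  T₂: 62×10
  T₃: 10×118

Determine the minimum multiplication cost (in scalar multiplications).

178200

Order (T₁ × (T₂ × T₃)): (T₂ × T₃): 62×10 by 10×118 → 62×118, cost 62·10·118 = 73160; (T₁ × (T₂ × T₃)): 99×62 by 62×118 → 99×118, cost 99·62·118 = 724284; cumulative 797444. Total 797444.
Order ((T₁ × T₂) × T₃): (T₁ × T₂): 99×62 by 62×10 → 99×10, cost 99·62·10 = 61380; ((T₁ × T₂) × T₃): 99×10 by 10×118 → 99×118, cost 99·10·118 = 116820; cumulative 178200. Total 178200.
Minimum: 178200.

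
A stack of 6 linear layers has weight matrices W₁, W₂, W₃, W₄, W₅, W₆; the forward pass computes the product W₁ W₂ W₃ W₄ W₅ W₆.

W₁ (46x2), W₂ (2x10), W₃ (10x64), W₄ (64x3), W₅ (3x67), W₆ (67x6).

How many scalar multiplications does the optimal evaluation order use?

Adjacent pairs: W₁W₂ = 46·2·10 = 920; W₂W₃ = 2·10·64 = 1280; W₃W₄ = 10·64·3 = 1920; W₄W₅ = 64·3·67 = 12864; W₅W₆ = 3·67·6 = 1206.
Length 3: W₁..W₃: k=1: 0+1280+46·2·64=7168; k=2: 920+0+46·10·64=30360 → min 7168 | W₂..W₄: k=2: 0+1920+2·10·3=1980; k=3: 1280+0+2·64·3=1664 → min 1664 | W₃..W₅: k=3: 0+12864+10·64·67=55744; k=4: 1920+0+10·3·67=3930 → min 3930 | W₄..W₆: k=4: 0+1206+64·3·6=2358; k=5: 12864+0+64·67·6=38592 → min 2358.
Length 4: W₁..W₄: k=1: 0+1664+46·2·3=1940; k=2: 920+1920+46·10·3=4220; k=3: 7168+0+46·64·3=16000 → min 1940 | W₂..W₅: k=2: 0+3930+2·10·67=5270; k=3: 1280+12864+2·64·67=22720; k=4: 1664+0+2·3·67=2066 → min 2066 | W₃..W₆: k=3: 0+2358+10·64·6=6198; k=4: 1920+1206+10·3·6=3306; k=5: 3930+0+10·67·6=7950 → min 3306.
Length 5: W₁..W₅: k=1: 0+2066+46·2·67=8230; k=2: 920+3930+46·10·67=35670; k=3: 7168+12864+46·64·67=217280; k=4: 1940+0+46·3·67=11186 → min 8230 | W₂..W₆: k=2: 0+3306+2·10·6=3426; k=3: 1280+2358+2·64·6=4406; k=4: 1664+1206+2·3·6=2906; k=5: 2066+0+2·67·6=2870 → min 2870.
Length 6: W₁..W₆: k=1: 0+2870+46·2·6=3422; k=2: 920+3306+46·10·6=6986; k=3: 7168+2358+46·64·6=27190; k=4: 1940+1206+46·3·6=3974; k=5: 8230+0+46·67·6=26722 → min 3422.
Optimal order: (W₁ ((((W₂ W₃) W₄) W₅) W₆)) with cost 3422.

3422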